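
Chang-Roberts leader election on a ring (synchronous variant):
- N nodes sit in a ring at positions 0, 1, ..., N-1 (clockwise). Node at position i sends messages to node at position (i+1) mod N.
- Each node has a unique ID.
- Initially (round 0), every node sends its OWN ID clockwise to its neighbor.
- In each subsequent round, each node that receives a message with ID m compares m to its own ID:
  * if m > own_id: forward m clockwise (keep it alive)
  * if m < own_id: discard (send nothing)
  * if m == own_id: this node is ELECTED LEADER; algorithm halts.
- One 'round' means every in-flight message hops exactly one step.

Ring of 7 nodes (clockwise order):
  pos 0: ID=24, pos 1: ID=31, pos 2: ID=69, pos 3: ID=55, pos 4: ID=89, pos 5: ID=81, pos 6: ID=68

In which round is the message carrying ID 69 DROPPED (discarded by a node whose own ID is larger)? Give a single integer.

Round 1: pos1(id31) recv 24: drop; pos2(id69) recv 31: drop; pos3(id55) recv 69: fwd; pos4(id89) recv 55: drop; pos5(id81) recv 89: fwd; pos6(id68) recv 81: fwd; pos0(id24) recv 68: fwd
Round 2: pos4(id89) recv 69: drop; pos6(id68) recv 89: fwd; pos0(id24) recv 81: fwd; pos1(id31) recv 68: fwd
Round 3: pos0(id24) recv 89: fwd; pos1(id31) recv 81: fwd; pos2(id69) recv 68: drop
Round 4: pos1(id31) recv 89: fwd; pos2(id69) recv 81: fwd
Round 5: pos2(id69) recv 89: fwd; pos3(id55) recv 81: fwd
Round 6: pos3(id55) recv 89: fwd; pos4(id89) recv 81: drop
Round 7: pos4(id89) recv 89: ELECTED
Message ID 69 originates at pos 2; dropped at pos 4 in round 2

Answer: 2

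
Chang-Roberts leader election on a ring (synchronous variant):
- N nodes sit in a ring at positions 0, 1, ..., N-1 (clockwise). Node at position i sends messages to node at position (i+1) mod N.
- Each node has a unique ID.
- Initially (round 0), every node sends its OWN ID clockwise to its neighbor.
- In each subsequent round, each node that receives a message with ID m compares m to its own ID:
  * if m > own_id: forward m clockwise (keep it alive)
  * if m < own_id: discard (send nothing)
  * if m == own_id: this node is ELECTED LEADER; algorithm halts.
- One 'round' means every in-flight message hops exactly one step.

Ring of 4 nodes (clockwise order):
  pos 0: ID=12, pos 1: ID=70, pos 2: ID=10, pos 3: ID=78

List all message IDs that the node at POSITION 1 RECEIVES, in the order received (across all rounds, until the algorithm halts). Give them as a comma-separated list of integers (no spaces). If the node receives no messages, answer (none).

Round 1: pos1(id70) recv 12: drop; pos2(id10) recv 70: fwd; pos3(id78) recv 10: drop; pos0(id12) recv 78: fwd
Round 2: pos3(id78) recv 70: drop; pos1(id70) recv 78: fwd
Round 3: pos2(id10) recv 78: fwd
Round 4: pos3(id78) recv 78: ELECTED

Answer: 12,78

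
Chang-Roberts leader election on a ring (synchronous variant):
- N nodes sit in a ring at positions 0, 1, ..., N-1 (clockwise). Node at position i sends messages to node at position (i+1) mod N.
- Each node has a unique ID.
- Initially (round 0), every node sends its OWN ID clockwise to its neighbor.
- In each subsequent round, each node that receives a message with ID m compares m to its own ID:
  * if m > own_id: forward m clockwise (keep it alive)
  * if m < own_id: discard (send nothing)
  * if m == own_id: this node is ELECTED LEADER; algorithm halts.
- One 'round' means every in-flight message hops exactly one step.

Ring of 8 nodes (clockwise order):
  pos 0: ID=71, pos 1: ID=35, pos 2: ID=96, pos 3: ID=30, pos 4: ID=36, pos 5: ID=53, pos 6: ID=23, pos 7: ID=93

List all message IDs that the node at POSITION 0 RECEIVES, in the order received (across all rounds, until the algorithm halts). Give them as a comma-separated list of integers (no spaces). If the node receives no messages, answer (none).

Round 1: pos1(id35) recv 71: fwd; pos2(id96) recv 35: drop; pos3(id30) recv 96: fwd; pos4(id36) recv 30: drop; pos5(id53) recv 36: drop; pos6(id23) recv 53: fwd; pos7(id93) recv 23: drop; pos0(id71) recv 93: fwd
Round 2: pos2(id96) recv 71: drop; pos4(id36) recv 96: fwd; pos7(id93) recv 53: drop; pos1(id35) recv 93: fwd
Round 3: pos5(id53) recv 96: fwd; pos2(id96) recv 93: drop
Round 4: pos6(id23) recv 96: fwd
Round 5: pos7(id93) recv 96: fwd
Round 6: pos0(id71) recv 96: fwd
Round 7: pos1(id35) recv 96: fwd
Round 8: pos2(id96) recv 96: ELECTED

Answer: 93,96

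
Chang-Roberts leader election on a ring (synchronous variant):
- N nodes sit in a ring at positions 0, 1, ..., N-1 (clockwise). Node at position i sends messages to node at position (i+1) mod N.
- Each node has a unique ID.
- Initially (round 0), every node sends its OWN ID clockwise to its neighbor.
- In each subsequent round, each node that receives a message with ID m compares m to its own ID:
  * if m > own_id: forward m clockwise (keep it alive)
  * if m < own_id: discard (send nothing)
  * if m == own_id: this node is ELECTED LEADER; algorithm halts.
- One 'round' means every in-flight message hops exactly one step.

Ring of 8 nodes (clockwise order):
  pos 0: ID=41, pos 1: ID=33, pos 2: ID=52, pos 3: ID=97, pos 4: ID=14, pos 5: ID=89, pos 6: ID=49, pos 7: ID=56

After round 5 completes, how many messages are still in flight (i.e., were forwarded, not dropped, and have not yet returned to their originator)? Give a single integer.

Round 1: pos1(id33) recv 41: fwd; pos2(id52) recv 33: drop; pos3(id97) recv 52: drop; pos4(id14) recv 97: fwd; pos5(id89) recv 14: drop; pos6(id49) recv 89: fwd; pos7(id56) recv 49: drop; pos0(id41) recv 56: fwd
Round 2: pos2(id52) recv 41: drop; pos5(id89) recv 97: fwd; pos7(id56) recv 89: fwd; pos1(id33) recv 56: fwd
Round 3: pos6(id49) recv 97: fwd; pos0(id41) recv 89: fwd; pos2(id52) recv 56: fwd
Round 4: pos7(id56) recv 97: fwd; pos1(id33) recv 89: fwd; pos3(id97) recv 56: drop
Round 5: pos0(id41) recv 97: fwd; pos2(id52) recv 89: fwd
After round 5: 2 messages still in flight

Answer: 2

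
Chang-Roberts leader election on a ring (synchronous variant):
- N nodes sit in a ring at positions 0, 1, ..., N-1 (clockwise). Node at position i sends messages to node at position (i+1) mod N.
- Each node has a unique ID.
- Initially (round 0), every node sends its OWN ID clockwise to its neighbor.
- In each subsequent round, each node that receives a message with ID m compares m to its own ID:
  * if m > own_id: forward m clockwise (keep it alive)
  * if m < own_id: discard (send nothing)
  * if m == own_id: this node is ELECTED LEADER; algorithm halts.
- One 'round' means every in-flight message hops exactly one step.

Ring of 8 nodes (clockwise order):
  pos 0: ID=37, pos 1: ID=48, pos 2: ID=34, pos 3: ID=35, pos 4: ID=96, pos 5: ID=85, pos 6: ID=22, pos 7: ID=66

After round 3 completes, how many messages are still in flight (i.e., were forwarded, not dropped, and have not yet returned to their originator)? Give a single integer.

Answer: 3

Derivation:
Round 1: pos1(id48) recv 37: drop; pos2(id34) recv 48: fwd; pos3(id35) recv 34: drop; pos4(id96) recv 35: drop; pos5(id85) recv 96: fwd; pos6(id22) recv 85: fwd; pos7(id66) recv 22: drop; pos0(id37) recv 66: fwd
Round 2: pos3(id35) recv 48: fwd; pos6(id22) recv 96: fwd; pos7(id66) recv 85: fwd; pos1(id48) recv 66: fwd
Round 3: pos4(id96) recv 48: drop; pos7(id66) recv 96: fwd; pos0(id37) recv 85: fwd; pos2(id34) recv 66: fwd
After round 3: 3 messages still in flight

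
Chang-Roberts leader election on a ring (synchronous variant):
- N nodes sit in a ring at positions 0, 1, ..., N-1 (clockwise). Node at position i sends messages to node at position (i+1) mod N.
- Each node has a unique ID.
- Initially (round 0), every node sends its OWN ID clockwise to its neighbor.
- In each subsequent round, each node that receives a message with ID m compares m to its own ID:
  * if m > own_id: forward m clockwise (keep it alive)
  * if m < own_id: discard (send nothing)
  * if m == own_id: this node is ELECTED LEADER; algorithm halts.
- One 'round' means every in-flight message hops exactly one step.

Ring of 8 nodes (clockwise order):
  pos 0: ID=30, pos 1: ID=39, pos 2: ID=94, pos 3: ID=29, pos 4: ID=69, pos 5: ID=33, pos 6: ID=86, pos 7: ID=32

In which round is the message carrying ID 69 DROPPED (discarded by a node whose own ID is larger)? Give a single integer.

Answer: 2

Derivation:
Round 1: pos1(id39) recv 30: drop; pos2(id94) recv 39: drop; pos3(id29) recv 94: fwd; pos4(id69) recv 29: drop; pos5(id33) recv 69: fwd; pos6(id86) recv 33: drop; pos7(id32) recv 86: fwd; pos0(id30) recv 32: fwd
Round 2: pos4(id69) recv 94: fwd; pos6(id86) recv 69: drop; pos0(id30) recv 86: fwd; pos1(id39) recv 32: drop
Round 3: pos5(id33) recv 94: fwd; pos1(id39) recv 86: fwd
Round 4: pos6(id86) recv 94: fwd; pos2(id94) recv 86: drop
Round 5: pos7(id32) recv 94: fwd
Round 6: pos0(id30) recv 94: fwd
Round 7: pos1(id39) recv 94: fwd
Round 8: pos2(id94) recv 94: ELECTED
Message ID 69 originates at pos 4; dropped at pos 6 in round 2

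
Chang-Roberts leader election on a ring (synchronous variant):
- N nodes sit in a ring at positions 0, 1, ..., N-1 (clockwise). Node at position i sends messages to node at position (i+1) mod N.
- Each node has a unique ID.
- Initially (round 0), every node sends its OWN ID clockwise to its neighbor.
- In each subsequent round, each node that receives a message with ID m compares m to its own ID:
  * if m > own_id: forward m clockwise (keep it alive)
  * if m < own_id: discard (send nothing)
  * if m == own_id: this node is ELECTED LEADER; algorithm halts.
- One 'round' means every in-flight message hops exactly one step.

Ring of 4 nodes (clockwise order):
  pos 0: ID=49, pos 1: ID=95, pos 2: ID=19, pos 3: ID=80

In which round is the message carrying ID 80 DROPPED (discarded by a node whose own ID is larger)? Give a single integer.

Answer: 2

Derivation:
Round 1: pos1(id95) recv 49: drop; pos2(id19) recv 95: fwd; pos3(id80) recv 19: drop; pos0(id49) recv 80: fwd
Round 2: pos3(id80) recv 95: fwd; pos1(id95) recv 80: drop
Round 3: pos0(id49) recv 95: fwd
Round 4: pos1(id95) recv 95: ELECTED
Message ID 80 originates at pos 3; dropped at pos 1 in round 2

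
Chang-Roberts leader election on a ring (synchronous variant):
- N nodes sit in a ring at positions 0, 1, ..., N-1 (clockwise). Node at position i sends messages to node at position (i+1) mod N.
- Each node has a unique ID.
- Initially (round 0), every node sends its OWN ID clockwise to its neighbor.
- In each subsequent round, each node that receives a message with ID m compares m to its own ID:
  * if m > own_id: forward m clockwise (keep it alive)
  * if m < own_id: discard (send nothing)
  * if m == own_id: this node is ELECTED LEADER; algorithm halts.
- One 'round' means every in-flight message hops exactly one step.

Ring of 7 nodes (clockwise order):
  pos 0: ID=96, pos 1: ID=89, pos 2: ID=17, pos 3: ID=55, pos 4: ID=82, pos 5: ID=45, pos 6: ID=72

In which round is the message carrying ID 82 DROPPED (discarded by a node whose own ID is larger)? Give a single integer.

Answer: 3

Derivation:
Round 1: pos1(id89) recv 96: fwd; pos2(id17) recv 89: fwd; pos3(id55) recv 17: drop; pos4(id82) recv 55: drop; pos5(id45) recv 82: fwd; pos6(id72) recv 45: drop; pos0(id96) recv 72: drop
Round 2: pos2(id17) recv 96: fwd; pos3(id55) recv 89: fwd; pos6(id72) recv 82: fwd
Round 3: pos3(id55) recv 96: fwd; pos4(id82) recv 89: fwd; pos0(id96) recv 82: drop
Round 4: pos4(id82) recv 96: fwd; pos5(id45) recv 89: fwd
Round 5: pos5(id45) recv 96: fwd; pos6(id72) recv 89: fwd
Round 6: pos6(id72) recv 96: fwd; pos0(id96) recv 89: drop
Round 7: pos0(id96) recv 96: ELECTED
Message ID 82 originates at pos 4; dropped at pos 0 in round 3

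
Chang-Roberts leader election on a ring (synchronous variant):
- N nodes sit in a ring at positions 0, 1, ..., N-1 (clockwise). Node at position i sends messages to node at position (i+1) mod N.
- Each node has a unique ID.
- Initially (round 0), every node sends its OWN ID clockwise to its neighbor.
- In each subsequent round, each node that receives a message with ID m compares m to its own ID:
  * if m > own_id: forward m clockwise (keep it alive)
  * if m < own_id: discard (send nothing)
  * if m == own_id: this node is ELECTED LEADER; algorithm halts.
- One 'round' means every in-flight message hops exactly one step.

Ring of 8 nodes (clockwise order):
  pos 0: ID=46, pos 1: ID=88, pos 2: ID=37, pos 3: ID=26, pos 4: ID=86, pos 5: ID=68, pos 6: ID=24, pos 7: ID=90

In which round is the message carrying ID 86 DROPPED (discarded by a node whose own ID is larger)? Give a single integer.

Round 1: pos1(id88) recv 46: drop; pos2(id37) recv 88: fwd; pos3(id26) recv 37: fwd; pos4(id86) recv 26: drop; pos5(id68) recv 86: fwd; pos6(id24) recv 68: fwd; pos7(id90) recv 24: drop; pos0(id46) recv 90: fwd
Round 2: pos3(id26) recv 88: fwd; pos4(id86) recv 37: drop; pos6(id24) recv 86: fwd; pos7(id90) recv 68: drop; pos1(id88) recv 90: fwd
Round 3: pos4(id86) recv 88: fwd; pos7(id90) recv 86: drop; pos2(id37) recv 90: fwd
Round 4: pos5(id68) recv 88: fwd; pos3(id26) recv 90: fwd
Round 5: pos6(id24) recv 88: fwd; pos4(id86) recv 90: fwd
Round 6: pos7(id90) recv 88: drop; pos5(id68) recv 90: fwd
Round 7: pos6(id24) recv 90: fwd
Round 8: pos7(id90) recv 90: ELECTED
Message ID 86 originates at pos 4; dropped at pos 7 in round 3

Answer: 3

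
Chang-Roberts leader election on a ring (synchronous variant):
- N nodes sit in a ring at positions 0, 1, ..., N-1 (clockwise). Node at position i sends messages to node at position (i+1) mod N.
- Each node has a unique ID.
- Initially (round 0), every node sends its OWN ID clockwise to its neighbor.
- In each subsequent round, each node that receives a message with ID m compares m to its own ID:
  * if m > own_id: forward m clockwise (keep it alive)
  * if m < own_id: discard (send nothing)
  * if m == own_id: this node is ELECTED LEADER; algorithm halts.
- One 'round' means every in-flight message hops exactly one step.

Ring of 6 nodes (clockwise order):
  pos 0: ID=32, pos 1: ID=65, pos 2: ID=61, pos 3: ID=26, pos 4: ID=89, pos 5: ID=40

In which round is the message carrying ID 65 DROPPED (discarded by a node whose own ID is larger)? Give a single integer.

Round 1: pos1(id65) recv 32: drop; pos2(id61) recv 65: fwd; pos3(id26) recv 61: fwd; pos4(id89) recv 26: drop; pos5(id40) recv 89: fwd; pos0(id32) recv 40: fwd
Round 2: pos3(id26) recv 65: fwd; pos4(id89) recv 61: drop; pos0(id32) recv 89: fwd; pos1(id65) recv 40: drop
Round 3: pos4(id89) recv 65: drop; pos1(id65) recv 89: fwd
Round 4: pos2(id61) recv 89: fwd
Round 5: pos3(id26) recv 89: fwd
Round 6: pos4(id89) recv 89: ELECTED
Message ID 65 originates at pos 1; dropped at pos 4 in round 3

Answer: 3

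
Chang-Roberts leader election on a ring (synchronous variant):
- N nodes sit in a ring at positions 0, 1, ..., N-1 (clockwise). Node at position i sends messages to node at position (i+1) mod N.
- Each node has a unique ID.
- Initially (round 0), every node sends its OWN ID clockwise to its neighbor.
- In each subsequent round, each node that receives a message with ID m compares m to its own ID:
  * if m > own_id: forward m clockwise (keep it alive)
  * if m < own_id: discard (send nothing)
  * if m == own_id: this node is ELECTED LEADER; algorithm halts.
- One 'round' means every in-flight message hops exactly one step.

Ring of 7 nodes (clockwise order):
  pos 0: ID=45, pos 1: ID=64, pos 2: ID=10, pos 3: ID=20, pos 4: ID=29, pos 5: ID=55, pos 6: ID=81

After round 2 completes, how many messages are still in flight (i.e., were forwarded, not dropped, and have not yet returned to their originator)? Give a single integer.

Round 1: pos1(id64) recv 45: drop; pos2(id10) recv 64: fwd; pos3(id20) recv 10: drop; pos4(id29) recv 20: drop; pos5(id55) recv 29: drop; pos6(id81) recv 55: drop; pos0(id45) recv 81: fwd
Round 2: pos3(id20) recv 64: fwd; pos1(id64) recv 81: fwd
After round 2: 2 messages still in flight

Answer: 2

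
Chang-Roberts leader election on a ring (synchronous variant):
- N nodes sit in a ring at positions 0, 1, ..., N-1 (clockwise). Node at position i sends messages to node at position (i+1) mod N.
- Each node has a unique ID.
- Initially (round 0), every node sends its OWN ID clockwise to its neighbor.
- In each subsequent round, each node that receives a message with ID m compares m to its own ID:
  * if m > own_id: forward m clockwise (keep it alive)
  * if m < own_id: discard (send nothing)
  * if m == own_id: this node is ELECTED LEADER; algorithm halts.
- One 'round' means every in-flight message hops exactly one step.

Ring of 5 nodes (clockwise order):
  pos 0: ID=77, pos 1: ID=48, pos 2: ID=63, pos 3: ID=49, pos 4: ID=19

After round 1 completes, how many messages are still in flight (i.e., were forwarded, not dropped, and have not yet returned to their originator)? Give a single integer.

Answer: 3

Derivation:
Round 1: pos1(id48) recv 77: fwd; pos2(id63) recv 48: drop; pos3(id49) recv 63: fwd; pos4(id19) recv 49: fwd; pos0(id77) recv 19: drop
After round 1: 3 messages still in flight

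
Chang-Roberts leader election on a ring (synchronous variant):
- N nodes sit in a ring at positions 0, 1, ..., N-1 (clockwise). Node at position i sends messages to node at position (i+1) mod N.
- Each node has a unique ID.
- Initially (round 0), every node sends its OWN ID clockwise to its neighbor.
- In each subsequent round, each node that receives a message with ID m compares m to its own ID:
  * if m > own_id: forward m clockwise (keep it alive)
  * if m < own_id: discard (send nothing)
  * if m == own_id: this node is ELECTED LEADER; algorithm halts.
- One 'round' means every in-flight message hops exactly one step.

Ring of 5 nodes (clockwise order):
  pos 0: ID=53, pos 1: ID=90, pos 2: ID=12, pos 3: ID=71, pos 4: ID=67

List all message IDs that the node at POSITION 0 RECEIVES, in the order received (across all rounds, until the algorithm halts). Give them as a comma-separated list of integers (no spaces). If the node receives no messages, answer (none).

Answer: 67,71,90

Derivation:
Round 1: pos1(id90) recv 53: drop; pos2(id12) recv 90: fwd; pos3(id71) recv 12: drop; pos4(id67) recv 71: fwd; pos0(id53) recv 67: fwd
Round 2: pos3(id71) recv 90: fwd; pos0(id53) recv 71: fwd; pos1(id90) recv 67: drop
Round 3: pos4(id67) recv 90: fwd; pos1(id90) recv 71: drop
Round 4: pos0(id53) recv 90: fwd
Round 5: pos1(id90) recv 90: ELECTED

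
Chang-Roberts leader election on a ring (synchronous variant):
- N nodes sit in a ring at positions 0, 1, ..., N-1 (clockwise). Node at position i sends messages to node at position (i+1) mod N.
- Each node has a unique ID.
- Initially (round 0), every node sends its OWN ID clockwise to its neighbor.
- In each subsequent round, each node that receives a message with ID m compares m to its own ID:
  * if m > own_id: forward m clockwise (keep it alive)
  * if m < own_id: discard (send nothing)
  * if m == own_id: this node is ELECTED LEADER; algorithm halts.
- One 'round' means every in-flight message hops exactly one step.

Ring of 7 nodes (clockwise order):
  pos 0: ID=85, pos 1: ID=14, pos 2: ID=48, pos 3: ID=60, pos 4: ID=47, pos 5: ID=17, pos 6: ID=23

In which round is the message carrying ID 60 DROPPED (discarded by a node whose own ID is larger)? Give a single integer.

Round 1: pos1(id14) recv 85: fwd; pos2(id48) recv 14: drop; pos3(id60) recv 48: drop; pos4(id47) recv 60: fwd; pos5(id17) recv 47: fwd; pos6(id23) recv 17: drop; pos0(id85) recv 23: drop
Round 2: pos2(id48) recv 85: fwd; pos5(id17) recv 60: fwd; pos6(id23) recv 47: fwd
Round 3: pos3(id60) recv 85: fwd; pos6(id23) recv 60: fwd; pos0(id85) recv 47: drop
Round 4: pos4(id47) recv 85: fwd; pos0(id85) recv 60: drop
Round 5: pos5(id17) recv 85: fwd
Round 6: pos6(id23) recv 85: fwd
Round 7: pos0(id85) recv 85: ELECTED
Message ID 60 originates at pos 3; dropped at pos 0 in round 4

Answer: 4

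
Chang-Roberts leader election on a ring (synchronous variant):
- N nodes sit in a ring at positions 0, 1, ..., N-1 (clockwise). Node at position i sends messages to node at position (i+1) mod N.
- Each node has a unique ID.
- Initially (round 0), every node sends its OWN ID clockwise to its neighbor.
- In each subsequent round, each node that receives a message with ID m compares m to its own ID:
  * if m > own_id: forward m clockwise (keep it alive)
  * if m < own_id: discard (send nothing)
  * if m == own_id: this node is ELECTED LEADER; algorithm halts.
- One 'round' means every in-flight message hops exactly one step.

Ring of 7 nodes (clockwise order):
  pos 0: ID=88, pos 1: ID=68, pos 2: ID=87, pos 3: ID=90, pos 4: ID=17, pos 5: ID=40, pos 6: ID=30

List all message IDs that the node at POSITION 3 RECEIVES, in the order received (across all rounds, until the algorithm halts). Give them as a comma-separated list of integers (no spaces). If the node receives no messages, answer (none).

Answer: 87,88,90

Derivation:
Round 1: pos1(id68) recv 88: fwd; pos2(id87) recv 68: drop; pos3(id90) recv 87: drop; pos4(id17) recv 90: fwd; pos5(id40) recv 17: drop; pos6(id30) recv 40: fwd; pos0(id88) recv 30: drop
Round 2: pos2(id87) recv 88: fwd; pos5(id40) recv 90: fwd; pos0(id88) recv 40: drop
Round 3: pos3(id90) recv 88: drop; pos6(id30) recv 90: fwd
Round 4: pos0(id88) recv 90: fwd
Round 5: pos1(id68) recv 90: fwd
Round 6: pos2(id87) recv 90: fwd
Round 7: pos3(id90) recv 90: ELECTED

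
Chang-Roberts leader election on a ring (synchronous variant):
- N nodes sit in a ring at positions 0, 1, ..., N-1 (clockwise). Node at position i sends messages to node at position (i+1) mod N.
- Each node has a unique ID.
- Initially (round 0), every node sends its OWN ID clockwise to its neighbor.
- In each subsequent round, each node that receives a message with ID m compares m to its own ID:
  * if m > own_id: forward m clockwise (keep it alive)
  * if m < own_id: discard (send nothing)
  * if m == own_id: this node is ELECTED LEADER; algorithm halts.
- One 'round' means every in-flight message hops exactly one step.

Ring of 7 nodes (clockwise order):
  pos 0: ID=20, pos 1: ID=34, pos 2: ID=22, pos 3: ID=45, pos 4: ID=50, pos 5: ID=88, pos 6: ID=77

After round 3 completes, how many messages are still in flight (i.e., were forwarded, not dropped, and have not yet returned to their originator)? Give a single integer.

Round 1: pos1(id34) recv 20: drop; pos2(id22) recv 34: fwd; pos3(id45) recv 22: drop; pos4(id50) recv 45: drop; pos5(id88) recv 50: drop; pos6(id77) recv 88: fwd; pos0(id20) recv 77: fwd
Round 2: pos3(id45) recv 34: drop; pos0(id20) recv 88: fwd; pos1(id34) recv 77: fwd
Round 3: pos1(id34) recv 88: fwd; pos2(id22) recv 77: fwd
After round 3: 2 messages still in flight

Answer: 2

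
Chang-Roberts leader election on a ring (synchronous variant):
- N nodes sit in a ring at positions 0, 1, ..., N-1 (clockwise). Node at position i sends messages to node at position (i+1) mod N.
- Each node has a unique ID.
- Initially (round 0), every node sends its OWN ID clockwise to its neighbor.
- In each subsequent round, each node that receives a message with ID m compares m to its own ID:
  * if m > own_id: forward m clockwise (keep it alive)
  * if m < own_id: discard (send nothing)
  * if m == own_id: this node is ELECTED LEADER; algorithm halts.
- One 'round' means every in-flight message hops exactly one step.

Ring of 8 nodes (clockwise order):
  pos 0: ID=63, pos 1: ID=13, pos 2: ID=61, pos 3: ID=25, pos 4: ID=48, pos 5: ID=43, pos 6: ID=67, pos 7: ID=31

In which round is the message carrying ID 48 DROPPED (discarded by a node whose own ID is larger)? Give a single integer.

Answer: 2

Derivation:
Round 1: pos1(id13) recv 63: fwd; pos2(id61) recv 13: drop; pos3(id25) recv 61: fwd; pos4(id48) recv 25: drop; pos5(id43) recv 48: fwd; pos6(id67) recv 43: drop; pos7(id31) recv 67: fwd; pos0(id63) recv 31: drop
Round 2: pos2(id61) recv 63: fwd; pos4(id48) recv 61: fwd; pos6(id67) recv 48: drop; pos0(id63) recv 67: fwd
Round 3: pos3(id25) recv 63: fwd; pos5(id43) recv 61: fwd; pos1(id13) recv 67: fwd
Round 4: pos4(id48) recv 63: fwd; pos6(id67) recv 61: drop; pos2(id61) recv 67: fwd
Round 5: pos5(id43) recv 63: fwd; pos3(id25) recv 67: fwd
Round 6: pos6(id67) recv 63: drop; pos4(id48) recv 67: fwd
Round 7: pos5(id43) recv 67: fwd
Round 8: pos6(id67) recv 67: ELECTED
Message ID 48 originates at pos 4; dropped at pos 6 in round 2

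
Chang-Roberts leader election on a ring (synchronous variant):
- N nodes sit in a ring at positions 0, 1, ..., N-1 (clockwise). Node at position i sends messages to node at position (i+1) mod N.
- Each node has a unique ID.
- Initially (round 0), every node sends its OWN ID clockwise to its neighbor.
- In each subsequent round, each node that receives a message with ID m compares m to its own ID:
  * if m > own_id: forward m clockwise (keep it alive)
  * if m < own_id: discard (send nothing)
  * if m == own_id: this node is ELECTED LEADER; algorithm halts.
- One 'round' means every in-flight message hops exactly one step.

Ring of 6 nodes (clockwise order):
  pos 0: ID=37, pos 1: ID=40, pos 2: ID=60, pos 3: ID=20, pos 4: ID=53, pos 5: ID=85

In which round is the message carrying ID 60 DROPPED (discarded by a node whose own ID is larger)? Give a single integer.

Round 1: pos1(id40) recv 37: drop; pos2(id60) recv 40: drop; pos3(id20) recv 60: fwd; pos4(id53) recv 20: drop; pos5(id85) recv 53: drop; pos0(id37) recv 85: fwd
Round 2: pos4(id53) recv 60: fwd; pos1(id40) recv 85: fwd
Round 3: pos5(id85) recv 60: drop; pos2(id60) recv 85: fwd
Round 4: pos3(id20) recv 85: fwd
Round 5: pos4(id53) recv 85: fwd
Round 6: pos5(id85) recv 85: ELECTED
Message ID 60 originates at pos 2; dropped at pos 5 in round 3

Answer: 3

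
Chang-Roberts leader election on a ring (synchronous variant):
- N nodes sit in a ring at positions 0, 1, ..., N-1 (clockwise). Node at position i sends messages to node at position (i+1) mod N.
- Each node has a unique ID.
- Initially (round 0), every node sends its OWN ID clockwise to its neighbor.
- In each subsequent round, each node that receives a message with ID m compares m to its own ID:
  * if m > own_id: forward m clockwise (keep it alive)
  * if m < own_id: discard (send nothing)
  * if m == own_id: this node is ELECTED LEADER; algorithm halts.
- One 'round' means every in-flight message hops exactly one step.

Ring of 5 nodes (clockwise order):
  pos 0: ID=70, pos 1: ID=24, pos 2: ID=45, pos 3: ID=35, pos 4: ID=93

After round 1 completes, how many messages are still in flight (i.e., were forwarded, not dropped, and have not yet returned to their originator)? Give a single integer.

Answer: 3

Derivation:
Round 1: pos1(id24) recv 70: fwd; pos2(id45) recv 24: drop; pos3(id35) recv 45: fwd; pos4(id93) recv 35: drop; pos0(id70) recv 93: fwd
After round 1: 3 messages still in flight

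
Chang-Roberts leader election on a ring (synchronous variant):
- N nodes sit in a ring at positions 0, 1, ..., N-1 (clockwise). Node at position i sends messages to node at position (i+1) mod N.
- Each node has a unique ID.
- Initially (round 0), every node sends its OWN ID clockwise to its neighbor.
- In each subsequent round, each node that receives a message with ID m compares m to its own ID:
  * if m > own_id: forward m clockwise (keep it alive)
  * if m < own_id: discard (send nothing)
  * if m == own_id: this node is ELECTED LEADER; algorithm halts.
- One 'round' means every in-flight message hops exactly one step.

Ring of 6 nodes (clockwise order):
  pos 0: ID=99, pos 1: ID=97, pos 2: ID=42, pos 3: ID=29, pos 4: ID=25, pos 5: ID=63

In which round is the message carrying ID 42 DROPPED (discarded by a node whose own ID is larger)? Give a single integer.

Round 1: pos1(id97) recv 99: fwd; pos2(id42) recv 97: fwd; pos3(id29) recv 42: fwd; pos4(id25) recv 29: fwd; pos5(id63) recv 25: drop; pos0(id99) recv 63: drop
Round 2: pos2(id42) recv 99: fwd; pos3(id29) recv 97: fwd; pos4(id25) recv 42: fwd; pos5(id63) recv 29: drop
Round 3: pos3(id29) recv 99: fwd; pos4(id25) recv 97: fwd; pos5(id63) recv 42: drop
Round 4: pos4(id25) recv 99: fwd; pos5(id63) recv 97: fwd
Round 5: pos5(id63) recv 99: fwd; pos0(id99) recv 97: drop
Round 6: pos0(id99) recv 99: ELECTED
Message ID 42 originates at pos 2; dropped at pos 5 in round 3

Answer: 3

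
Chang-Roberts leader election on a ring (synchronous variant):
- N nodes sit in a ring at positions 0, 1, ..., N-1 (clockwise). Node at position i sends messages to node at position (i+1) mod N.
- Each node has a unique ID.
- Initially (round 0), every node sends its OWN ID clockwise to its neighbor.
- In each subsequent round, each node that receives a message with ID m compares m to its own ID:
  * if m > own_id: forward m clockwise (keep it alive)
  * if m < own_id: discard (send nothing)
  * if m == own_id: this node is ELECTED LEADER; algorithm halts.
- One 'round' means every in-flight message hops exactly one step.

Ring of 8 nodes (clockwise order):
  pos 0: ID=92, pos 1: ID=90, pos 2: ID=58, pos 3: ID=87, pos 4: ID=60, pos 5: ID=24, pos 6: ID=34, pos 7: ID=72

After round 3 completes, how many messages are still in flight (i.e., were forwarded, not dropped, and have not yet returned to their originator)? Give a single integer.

Answer: 3

Derivation:
Round 1: pos1(id90) recv 92: fwd; pos2(id58) recv 90: fwd; pos3(id87) recv 58: drop; pos4(id60) recv 87: fwd; pos5(id24) recv 60: fwd; pos6(id34) recv 24: drop; pos7(id72) recv 34: drop; pos0(id92) recv 72: drop
Round 2: pos2(id58) recv 92: fwd; pos3(id87) recv 90: fwd; pos5(id24) recv 87: fwd; pos6(id34) recv 60: fwd
Round 3: pos3(id87) recv 92: fwd; pos4(id60) recv 90: fwd; pos6(id34) recv 87: fwd; pos7(id72) recv 60: drop
After round 3: 3 messages still in flight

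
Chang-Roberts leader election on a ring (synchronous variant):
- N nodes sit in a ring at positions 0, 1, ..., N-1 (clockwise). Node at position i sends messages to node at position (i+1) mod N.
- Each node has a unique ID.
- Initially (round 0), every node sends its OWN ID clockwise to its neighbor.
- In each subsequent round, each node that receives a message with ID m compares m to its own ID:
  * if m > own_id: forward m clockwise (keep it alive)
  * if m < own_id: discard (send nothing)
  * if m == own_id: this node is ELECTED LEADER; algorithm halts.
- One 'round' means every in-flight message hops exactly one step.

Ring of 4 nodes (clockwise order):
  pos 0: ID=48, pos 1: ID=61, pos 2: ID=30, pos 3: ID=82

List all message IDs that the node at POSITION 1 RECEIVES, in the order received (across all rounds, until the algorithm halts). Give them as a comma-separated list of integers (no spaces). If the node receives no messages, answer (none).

Answer: 48,82

Derivation:
Round 1: pos1(id61) recv 48: drop; pos2(id30) recv 61: fwd; pos3(id82) recv 30: drop; pos0(id48) recv 82: fwd
Round 2: pos3(id82) recv 61: drop; pos1(id61) recv 82: fwd
Round 3: pos2(id30) recv 82: fwd
Round 4: pos3(id82) recv 82: ELECTED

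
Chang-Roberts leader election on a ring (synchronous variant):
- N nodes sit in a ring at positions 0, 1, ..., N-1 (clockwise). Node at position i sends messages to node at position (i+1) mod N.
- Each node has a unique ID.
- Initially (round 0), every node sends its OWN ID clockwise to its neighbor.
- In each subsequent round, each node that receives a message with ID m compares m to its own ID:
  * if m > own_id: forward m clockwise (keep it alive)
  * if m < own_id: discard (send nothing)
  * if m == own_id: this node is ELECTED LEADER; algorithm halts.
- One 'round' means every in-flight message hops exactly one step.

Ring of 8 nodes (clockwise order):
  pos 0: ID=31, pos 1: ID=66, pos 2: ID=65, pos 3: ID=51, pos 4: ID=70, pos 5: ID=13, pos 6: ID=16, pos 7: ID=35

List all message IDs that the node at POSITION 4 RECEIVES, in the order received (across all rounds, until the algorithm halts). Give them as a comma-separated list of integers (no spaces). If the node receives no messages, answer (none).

Answer: 51,65,66,70

Derivation:
Round 1: pos1(id66) recv 31: drop; pos2(id65) recv 66: fwd; pos3(id51) recv 65: fwd; pos4(id70) recv 51: drop; pos5(id13) recv 70: fwd; pos6(id16) recv 13: drop; pos7(id35) recv 16: drop; pos0(id31) recv 35: fwd
Round 2: pos3(id51) recv 66: fwd; pos4(id70) recv 65: drop; pos6(id16) recv 70: fwd; pos1(id66) recv 35: drop
Round 3: pos4(id70) recv 66: drop; pos7(id35) recv 70: fwd
Round 4: pos0(id31) recv 70: fwd
Round 5: pos1(id66) recv 70: fwd
Round 6: pos2(id65) recv 70: fwd
Round 7: pos3(id51) recv 70: fwd
Round 8: pos4(id70) recv 70: ELECTED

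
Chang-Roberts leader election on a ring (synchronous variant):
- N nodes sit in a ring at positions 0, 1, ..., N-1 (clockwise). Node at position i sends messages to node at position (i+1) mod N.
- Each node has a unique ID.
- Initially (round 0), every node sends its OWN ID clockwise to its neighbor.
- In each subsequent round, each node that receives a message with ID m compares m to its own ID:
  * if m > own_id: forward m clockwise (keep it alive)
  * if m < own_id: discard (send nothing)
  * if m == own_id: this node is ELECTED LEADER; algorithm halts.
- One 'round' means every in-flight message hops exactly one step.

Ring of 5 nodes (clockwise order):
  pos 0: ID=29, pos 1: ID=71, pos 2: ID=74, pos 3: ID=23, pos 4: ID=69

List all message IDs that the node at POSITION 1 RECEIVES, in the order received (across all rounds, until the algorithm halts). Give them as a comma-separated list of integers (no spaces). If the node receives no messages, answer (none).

Round 1: pos1(id71) recv 29: drop; pos2(id74) recv 71: drop; pos3(id23) recv 74: fwd; pos4(id69) recv 23: drop; pos0(id29) recv 69: fwd
Round 2: pos4(id69) recv 74: fwd; pos1(id71) recv 69: drop
Round 3: pos0(id29) recv 74: fwd
Round 4: pos1(id71) recv 74: fwd
Round 5: pos2(id74) recv 74: ELECTED

Answer: 29,69,74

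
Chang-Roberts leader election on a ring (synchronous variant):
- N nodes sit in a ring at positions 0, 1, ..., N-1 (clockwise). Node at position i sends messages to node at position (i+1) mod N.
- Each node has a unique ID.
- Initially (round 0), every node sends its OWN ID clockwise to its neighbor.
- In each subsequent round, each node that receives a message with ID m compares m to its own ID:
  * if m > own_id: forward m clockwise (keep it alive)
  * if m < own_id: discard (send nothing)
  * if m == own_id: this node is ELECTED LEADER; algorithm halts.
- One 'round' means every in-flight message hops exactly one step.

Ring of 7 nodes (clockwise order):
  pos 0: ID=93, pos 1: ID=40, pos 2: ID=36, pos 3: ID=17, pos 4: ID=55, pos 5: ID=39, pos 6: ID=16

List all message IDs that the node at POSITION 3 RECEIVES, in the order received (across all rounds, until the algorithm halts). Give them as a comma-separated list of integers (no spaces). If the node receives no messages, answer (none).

Round 1: pos1(id40) recv 93: fwd; pos2(id36) recv 40: fwd; pos3(id17) recv 36: fwd; pos4(id55) recv 17: drop; pos5(id39) recv 55: fwd; pos6(id16) recv 39: fwd; pos0(id93) recv 16: drop
Round 2: pos2(id36) recv 93: fwd; pos3(id17) recv 40: fwd; pos4(id55) recv 36: drop; pos6(id16) recv 55: fwd; pos0(id93) recv 39: drop
Round 3: pos3(id17) recv 93: fwd; pos4(id55) recv 40: drop; pos0(id93) recv 55: drop
Round 4: pos4(id55) recv 93: fwd
Round 5: pos5(id39) recv 93: fwd
Round 6: pos6(id16) recv 93: fwd
Round 7: pos0(id93) recv 93: ELECTED

Answer: 36,40,93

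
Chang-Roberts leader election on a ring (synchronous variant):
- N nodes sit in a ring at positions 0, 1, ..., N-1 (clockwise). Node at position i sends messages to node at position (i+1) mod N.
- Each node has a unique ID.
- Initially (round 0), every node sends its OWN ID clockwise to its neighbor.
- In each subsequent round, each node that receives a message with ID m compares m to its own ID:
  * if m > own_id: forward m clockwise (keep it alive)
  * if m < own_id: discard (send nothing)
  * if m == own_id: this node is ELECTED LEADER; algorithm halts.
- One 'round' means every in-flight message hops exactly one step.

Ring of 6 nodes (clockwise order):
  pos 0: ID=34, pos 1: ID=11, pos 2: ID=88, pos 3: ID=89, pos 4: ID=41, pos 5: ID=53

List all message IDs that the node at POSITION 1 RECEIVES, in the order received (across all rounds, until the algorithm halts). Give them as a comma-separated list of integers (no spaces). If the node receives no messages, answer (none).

Round 1: pos1(id11) recv 34: fwd; pos2(id88) recv 11: drop; pos3(id89) recv 88: drop; pos4(id41) recv 89: fwd; pos5(id53) recv 41: drop; pos0(id34) recv 53: fwd
Round 2: pos2(id88) recv 34: drop; pos5(id53) recv 89: fwd; pos1(id11) recv 53: fwd
Round 3: pos0(id34) recv 89: fwd; pos2(id88) recv 53: drop
Round 4: pos1(id11) recv 89: fwd
Round 5: pos2(id88) recv 89: fwd
Round 6: pos3(id89) recv 89: ELECTED

Answer: 34,53,89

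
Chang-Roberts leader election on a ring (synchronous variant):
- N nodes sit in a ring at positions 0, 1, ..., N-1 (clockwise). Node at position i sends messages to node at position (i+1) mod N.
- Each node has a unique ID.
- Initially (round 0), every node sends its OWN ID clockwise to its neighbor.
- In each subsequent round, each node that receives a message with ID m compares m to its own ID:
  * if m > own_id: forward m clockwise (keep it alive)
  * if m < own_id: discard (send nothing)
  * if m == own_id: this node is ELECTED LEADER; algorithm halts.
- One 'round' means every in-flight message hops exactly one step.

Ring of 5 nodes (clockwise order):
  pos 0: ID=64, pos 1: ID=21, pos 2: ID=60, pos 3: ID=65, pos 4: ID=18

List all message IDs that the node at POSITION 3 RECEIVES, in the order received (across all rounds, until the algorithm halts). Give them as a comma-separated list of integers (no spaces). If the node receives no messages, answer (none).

Round 1: pos1(id21) recv 64: fwd; pos2(id60) recv 21: drop; pos3(id65) recv 60: drop; pos4(id18) recv 65: fwd; pos0(id64) recv 18: drop
Round 2: pos2(id60) recv 64: fwd; pos0(id64) recv 65: fwd
Round 3: pos3(id65) recv 64: drop; pos1(id21) recv 65: fwd
Round 4: pos2(id60) recv 65: fwd
Round 5: pos3(id65) recv 65: ELECTED

Answer: 60,64,65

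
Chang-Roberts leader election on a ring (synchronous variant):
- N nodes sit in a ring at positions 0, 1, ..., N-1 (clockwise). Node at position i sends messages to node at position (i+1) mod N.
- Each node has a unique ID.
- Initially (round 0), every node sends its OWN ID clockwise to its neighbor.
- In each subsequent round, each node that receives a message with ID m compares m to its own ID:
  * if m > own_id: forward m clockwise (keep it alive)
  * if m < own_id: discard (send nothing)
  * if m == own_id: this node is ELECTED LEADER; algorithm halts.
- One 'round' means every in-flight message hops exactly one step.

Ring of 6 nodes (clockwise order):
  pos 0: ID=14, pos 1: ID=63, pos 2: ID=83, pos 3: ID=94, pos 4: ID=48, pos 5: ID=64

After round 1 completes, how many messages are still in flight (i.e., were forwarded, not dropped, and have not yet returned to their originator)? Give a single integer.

Round 1: pos1(id63) recv 14: drop; pos2(id83) recv 63: drop; pos3(id94) recv 83: drop; pos4(id48) recv 94: fwd; pos5(id64) recv 48: drop; pos0(id14) recv 64: fwd
After round 1: 2 messages still in flight

Answer: 2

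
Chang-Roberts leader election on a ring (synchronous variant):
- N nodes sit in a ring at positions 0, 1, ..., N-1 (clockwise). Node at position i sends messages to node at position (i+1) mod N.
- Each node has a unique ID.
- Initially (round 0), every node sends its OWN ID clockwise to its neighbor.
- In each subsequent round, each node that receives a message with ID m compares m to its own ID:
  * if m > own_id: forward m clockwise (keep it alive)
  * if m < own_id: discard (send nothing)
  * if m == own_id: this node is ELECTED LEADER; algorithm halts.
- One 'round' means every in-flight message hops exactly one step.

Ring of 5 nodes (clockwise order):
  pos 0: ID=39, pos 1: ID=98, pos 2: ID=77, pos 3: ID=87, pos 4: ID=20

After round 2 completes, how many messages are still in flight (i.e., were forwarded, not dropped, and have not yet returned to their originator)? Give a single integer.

Round 1: pos1(id98) recv 39: drop; pos2(id77) recv 98: fwd; pos3(id87) recv 77: drop; pos4(id20) recv 87: fwd; pos0(id39) recv 20: drop
Round 2: pos3(id87) recv 98: fwd; pos0(id39) recv 87: fwd
After round 2: 2 messages still in flight

Answer: 2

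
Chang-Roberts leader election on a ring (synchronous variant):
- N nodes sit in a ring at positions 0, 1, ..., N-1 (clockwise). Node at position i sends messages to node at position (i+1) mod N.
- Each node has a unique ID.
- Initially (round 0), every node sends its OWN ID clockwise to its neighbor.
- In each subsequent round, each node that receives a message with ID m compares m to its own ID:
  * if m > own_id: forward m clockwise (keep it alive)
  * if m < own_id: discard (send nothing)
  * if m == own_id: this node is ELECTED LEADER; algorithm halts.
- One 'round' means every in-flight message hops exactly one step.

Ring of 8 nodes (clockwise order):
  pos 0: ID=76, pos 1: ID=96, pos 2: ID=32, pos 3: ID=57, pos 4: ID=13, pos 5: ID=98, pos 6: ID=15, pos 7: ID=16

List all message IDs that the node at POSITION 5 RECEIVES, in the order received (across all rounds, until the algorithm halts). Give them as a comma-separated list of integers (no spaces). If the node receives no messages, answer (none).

Round 1: pos1(id96) recv 76: drop; pos2(id32) recv 96: fwd; pos3(id57) recv 32: drop; pos4(id13) recv 57: fwd; pos5(id98) recv 13: drop; pos6(id15) recv 98: fwd; pos7(id16) recv 15: drop; pos0(id76) recv 16: drop
Round 2: pos3(id57) recv 96: fwd; pos5(id98) recv 57: drop; pos7(id16) recv 98: fwd
Round 3: pos4(id13) recv 96: fwd; pos0(id76) recv 98: fwd
Round 4: pos5(id98) recv 96: drop; pos1(id96) recv 98: fwd
Round 5: pos2(id32) recv 98: fwd
Round 6: pos3(id57) recv 98: fwd
Round 7: pos4(id13) recv 98: fwd
Round 8: pos5(id98) recv 98: ELECTED

Answer: 13,57,96,98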